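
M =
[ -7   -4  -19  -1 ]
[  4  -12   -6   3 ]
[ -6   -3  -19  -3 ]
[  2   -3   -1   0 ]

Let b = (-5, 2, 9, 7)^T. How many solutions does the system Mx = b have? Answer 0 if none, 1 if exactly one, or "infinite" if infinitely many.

Row reduce the augmented matrix [M | b].
R2 ← R2 + (4/7)·R1: [0, -100/7, -118/7, 17/7, -6/7]
R3 ← R3 − (6/7)·R1: [0, 3/7, -19/7, -15/7, 93/7]
R4 ← R4 + (2/7)·R1: [0, -29/7, -45/7, -2/7, 39/7]
R3 ← R3 + (3/100)·R2: [0, 0, -161/50, -207/100, 663/50]
R4 ← R4 − (29/100)·R2: [0, 0, -77/50, -99/100, 291/50]
R4 ← R4 − (11/23)·R3: [0, 0, 0, 0, -12/23]
The echelon form has 4 nonzero rows; the last pivot sits in the augmented column, so rank(M) = 3 but rank([M|b]) = 4.
Since the ranks differ, the system is inconsistent.
It has no solutions.

0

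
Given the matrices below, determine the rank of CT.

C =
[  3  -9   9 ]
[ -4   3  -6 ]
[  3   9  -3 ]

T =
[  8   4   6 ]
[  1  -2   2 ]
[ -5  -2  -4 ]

2

First compute CT:
[[-30,  12, -36],
 [  1, -10,   6],
 [ 48,   0,  48]]
Now row reduce the product.
R2 ← R2 + (1/30)·R1: [0, -48/5, 24/5]
R3 ← R3 + (8/5)·R1: [0, 96/5, -48/5]
R3 ← R3 + (2)·R2: [0, 0, 0]
2 nonzero rows, so rank(CT) = 2.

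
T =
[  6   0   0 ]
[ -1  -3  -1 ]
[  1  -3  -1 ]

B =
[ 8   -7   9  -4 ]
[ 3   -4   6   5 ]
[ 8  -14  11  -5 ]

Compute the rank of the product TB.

2

First compute TB:
[[ 48, -42,  54, -24],
 [-25,  33, -38,  -6],
 [ -9,  19, -20, -14]]
Now row reduce the product.
R2 ← R2 + (25/48)·R1: [0, 89/8, -79/8, -37/2]
R3 ← R3 + (3/16)·R1: [0, 89/8, -79/8, -37/2]
R3 ← R3 − R2: [0, 0, 0, 0]
2 nonzero rows, so rank(TB) = 2.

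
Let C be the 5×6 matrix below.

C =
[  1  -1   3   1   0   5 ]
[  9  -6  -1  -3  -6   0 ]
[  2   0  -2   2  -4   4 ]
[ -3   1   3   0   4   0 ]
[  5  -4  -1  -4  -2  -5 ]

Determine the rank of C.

Row reduce to echelon form.
R2 ← R2 − (9)·R1: [0, 3, -28, -12, -6, -45]
R3 ← R3 − (2)·R1: [0, 2, -8, 0, -4, -6]
R4 ← R4 + (3)·R1: [0, -2, 12, 3, 4, 15]
R5 ← R5 − (5)·R1: [0, 1, -16, -9, -2, -30]
R3 ← R3 − (2/3)·R2: [0, 0, 32/3, 8, 0, 24]
R4 ← R4 + (2/3)·R2: [0, 0, -20/3, -5, 0, -15]
R5 ← R5 − (1/3)·R2: [0, 0, -20/3, -5, 0, -15]
R4 ← R4 + (5/8)·R3: [0, 0, 0, 0, 0, 0]
R5 ← R5 + (5/8)·R3: [0, 0, 0, 0, 0, 0]
Echelon form has 3 nonzero rows, so rank(C) = 3.

3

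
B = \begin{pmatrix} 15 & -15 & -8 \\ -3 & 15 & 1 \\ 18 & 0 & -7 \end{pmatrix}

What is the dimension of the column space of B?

3

Row reduce to echelon form.
R2 ← R2 + (1/5)·R1: [0, 12, -3/5]
R3 ← R3 − (6/5)·R1: [0, 18, 13/5]
R3 ← R3 − (3/2)·R2: [0, 0, 7/2]
Echelon form has 3 nonzero rows, so rank(B) = 3.
The column space has dimension equal to the rank: 3.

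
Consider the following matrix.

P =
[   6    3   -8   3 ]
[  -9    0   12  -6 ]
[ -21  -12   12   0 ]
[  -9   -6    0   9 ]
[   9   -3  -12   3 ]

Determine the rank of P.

4

Row reduce to echelon form.
R2 ← R2 + (3/2)·R1: [0, 9/2, 0, -3/2]
R3 ← R3 + (7/2)·R1: [0, -3/2, -16, 21/2]
R4 ← R4 + (3/2)·R1: [0, -3/2, -12, 27/2]
R5 ← R5 − (3/2)·R1: [0, -15/2, 0, -3/2]
R3 ← R3 + (1/3)·R2: [0, 0, -16, 10]
R4 ← R4 + (1/3)·R2: [0, 0, -12, 13]
R5 ← R5 + (5/3)·R2: [0, 0, 0, -4]
R4 ← R4 − (3/4)·R3: [0, 0, 0, 11/2]
R5 ← R5 + (8/11)·R4: [0, 0, 0, 0]
Echelon form has 4 nonzero rows, so rank(P) = 4.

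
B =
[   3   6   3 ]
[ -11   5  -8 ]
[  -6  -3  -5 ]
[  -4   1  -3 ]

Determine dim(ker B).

Row reduce to echelon form.
R2 ← R2 + (11/3)·R1: [0, 27, 3]
R3 ← R3 + (2)·R1: [0, 9, 1]
R4 ← R4 + (4/3)·R1: [0, 9, 1]
R3 ← R3 − (1/3)·R2: [0, 0, 0]
R4 ← R4 − (1/3)·R2: [0, 0, 0]
2 nonzero rows, so rank(B) = 2.
B has 3 columns; by rank–nullity, nullity = 3 − 2 = 1.

1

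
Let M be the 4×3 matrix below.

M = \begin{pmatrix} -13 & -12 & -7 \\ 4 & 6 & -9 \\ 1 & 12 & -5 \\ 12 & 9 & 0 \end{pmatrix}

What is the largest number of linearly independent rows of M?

3

Row reduce to echelon form.
R2 ← R2 + (4/13)·R1: [0, 30/13, -145/13]
R3 ← R3 + (1/13)·R1: [0, 144/13, -72/13]
R4 ← R4 + (12/13)·R1: [0, -27/13, -84/13]
R3 ← R3 − (24/5)·R2: [0, 0, 48]
R4 ← R4 + (9/10)·R2: [0, 0, -33/2]
R4 ← R4 + (11/32)·R3: [0, 0, 0]
Echelon form has 3 nonzero rows, so rank(M) = 3.
The rank gives the maximum number of linearly independent rows: 3.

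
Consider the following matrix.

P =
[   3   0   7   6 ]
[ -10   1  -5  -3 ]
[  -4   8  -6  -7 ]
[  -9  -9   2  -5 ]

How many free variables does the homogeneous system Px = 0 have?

0

Row reduce to echelon form.
R2 ← R2 + (10/3)·R1: [0, 1, 55/3, 17]
R3 ← R3 + (4/3)·R1: [0, 8, 10/3, 1]
R4 ← R4 + (3)·R1: [0, -9, 23, 13]
R3 ← R3 − (8)·R2: [0, 0, -430/3, -135]
R4 ← R4 + (9)·R2: [0, 0, 188, 166]
R4 ← R4 + (282/215)·R3: [0, 0, 0, -476/43]
4 nonzero rows, so rank(P) = 4.
P has 4 columns; by rank–nullity, nullity = 4 − 4 = 0.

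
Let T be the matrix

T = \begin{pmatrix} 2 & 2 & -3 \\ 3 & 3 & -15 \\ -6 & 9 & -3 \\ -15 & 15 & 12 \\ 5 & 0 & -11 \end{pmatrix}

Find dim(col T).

Row reduce to echelon form.
R2 ← R2 − (3/2)·R1: [0, 0, -21/2]
R3 ← R3 + (3)·R1: [0, 15, -12]
R4 ← R4 + (15/2)·R1: [0, 30, -21/2]
R5 ← R5 − (5/2)·R1: [0, -5, -7/2]
Swap R2 ↔ R3
R4 ← R4 − (2)·R2: [0, 0, 27/2]
R5 ← R5 + (1/3)·R2: [0, 0, -15/2]
R4 ← R4 + (9/7)·R3: [0, 0, 0]
R5 ← R5 − (5/7)·R3: [0, 0, 0]
Echelon form has 3 nonzero rows, so rank(T) = 3.
The column space has dimension equal to the rank: 3.

3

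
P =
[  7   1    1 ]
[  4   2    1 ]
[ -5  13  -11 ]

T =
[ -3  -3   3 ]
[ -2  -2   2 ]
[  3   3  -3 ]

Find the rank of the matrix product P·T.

First compute PT:
[[-20, -20,  20],
 [-13, -13,  13],
 [-44, -44,  44]]
Now row reduce the product.
R2 ← R2 − (13/20)·R1: [0, 0, 0]
R3 ← R3 − (11/5)·R1: [0, 0, 0]
1 nonzero row, so rank(PT) = 1.

1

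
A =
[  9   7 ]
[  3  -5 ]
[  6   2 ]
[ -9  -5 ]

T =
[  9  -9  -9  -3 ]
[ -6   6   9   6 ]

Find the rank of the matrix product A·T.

First compute AT:
[[ 39, -39, -18,  15],
 [ 57, -57, -72, -39],
 [ 42, -42, -36,  -6],
 [-51,  51,  36,  -3]]
Now row reduce the product.
R2 ← R2 − (19/13)·R1: [0, 0, -594/13, -792/13]
R3 ← R3 − (14/13)·R1: [0, 0, -216/13, -288/13]
R4 ← R4 + (17/13)·R1: [0, 0, 162/13, 216/13]
R3 ← R3 − (4/11)·R2: [0, 0, 0, 0]
R4 ← R4 + (3/11)·R2: [0, 0, 0, 0]
2 nonzero rows, so rank(AT) = 2.

2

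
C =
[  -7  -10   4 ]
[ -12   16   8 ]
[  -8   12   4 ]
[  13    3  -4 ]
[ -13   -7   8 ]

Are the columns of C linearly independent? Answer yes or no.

Row reduce C to echelon form.
R2 ← R2 − (12/7)·R1: [0, 232/7, 8/7]
R3 ← R3 − (8/7)·R1: [0, 164/7, -4/7]
R4 ← R4 + (13/7)·R1: [0, -109/7, 24/7]
R5 ← R5 − (13/7)·R1: [0, 81/7, 4/7]
R3 ← R3 − (41/58)·R2: [0, 0, -40/29]
R4 ← R4 + (109/232)·R2: [0, 0, 115/29]
R5 ← R5 − (81/232)·R2: [0, 0, 5/29]
R4 ← R4 + (23/8)·R3: [0, 0, 0]
R5 ← R5 + (1/8)·R3: [0, 0, 0]
3 pivots among 3 columns.
Every column is a pivot column, so the columns are linearly independent.

yes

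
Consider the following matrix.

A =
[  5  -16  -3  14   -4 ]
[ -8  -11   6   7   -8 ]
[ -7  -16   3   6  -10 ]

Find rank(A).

Row reduce to echelon form.
R2 ← R2 + (8/5)·R1: [0, -183/5, 6/5, 147/5, -72/5]
R3 ← R3 + (7/5)·R1: [0, -192/5, -6/5, 128/5, -78/5]
R3 ← R3 − (64/61)·R2: [0, 0, -150/61, -320/61, -30/61]
Echelon form has 3 nonzero rows, so rank(A) = 3.

3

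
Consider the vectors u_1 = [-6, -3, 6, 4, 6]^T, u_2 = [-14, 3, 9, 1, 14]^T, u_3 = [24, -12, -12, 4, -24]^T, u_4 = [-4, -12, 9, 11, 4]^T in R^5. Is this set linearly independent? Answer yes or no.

no

Form the matrix with these vectors as rows and row reduce.
R2 ← R2 − (7/3)·R1: [0, 10, -5, -25/3, 0]
R3 ← R3 + (4)·R1: [0, -24, 12, 20, 0]
R4 ← R4 − (2/3)·R1: [0, -10, 5, 25/3, 0]
R3 ← R3 + (12/5)·R2: [0, 0, 0, 0, 0]
R4 ← R4 + R2: [0, 0, 0, 0, 0]
2 nonzero rows, so the 4 vectors span a space of dimension 2.
Since 2 < 4, the vectors are linearly dependent.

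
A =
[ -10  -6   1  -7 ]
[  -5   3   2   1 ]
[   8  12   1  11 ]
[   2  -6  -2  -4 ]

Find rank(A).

Row reduce to echelon form.
R2 ← R2 − (1/2)·R1: [0, 6, 3/2, 9/2]
R3 ← R3 + (4/5)·R1: [0, 36/5, 9/5, 27/5]
R4 ← R4 + (1/5)·R1: [0, -36/5, -9/5, -27/5]
R3 ← R3 − (6/5)·R2: [0, 0, 0, 0]
R4 ← R4 + (6/5)·R2: [0, 0, 0, 0]
Echelon form has 2 nonzero rows, so rank(A) = 2.

2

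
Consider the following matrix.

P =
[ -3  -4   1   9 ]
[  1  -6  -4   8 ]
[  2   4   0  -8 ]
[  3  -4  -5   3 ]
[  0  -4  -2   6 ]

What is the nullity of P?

Row reduce to echelon form.
R2 ← R2 + (1/3)·R1: [0, -22/3, -11/3, 11]
R3 ← R3 + (2/3)·R1: [0, 4/3, 2/3, -2]
R4 ← R4 + R1: [0, -8, -4, 12]
R3 ← R3 + (2/11)·R2: [0, 0, 0, 0]
R4 ← R4 − (12/11)·R2: [0, 0, 0, 0]
R5 ← R5 − (6/11)·R2: [0, 0, 0, 0]
2 nonzero rows, so rank(P) = 2.
P has 4 columns; by rank–nullity, nullity = 4 − 2 = 2.

2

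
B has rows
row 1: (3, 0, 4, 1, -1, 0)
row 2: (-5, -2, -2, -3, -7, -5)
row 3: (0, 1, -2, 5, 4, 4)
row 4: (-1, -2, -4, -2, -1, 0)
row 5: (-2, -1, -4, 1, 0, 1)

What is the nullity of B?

2

Row reduce to echelon form.
R2 ← R2 + (5/3)·R1: [0, -2, 14/3, -4/3, -26/3, -5]
R4 ← R4 + (1/3)·R1: [0, -2, -8/3, -5/3, -4/3, 0]
R5 ← R5 + (2/3)·R1: [0, -1, -4/3, 5/3, -2/3, 1]
R3 ← R3 + (1/2)·R2: [0, 0, 1/3, 13/3, -1/3, 3/2]
R4 ← R4 − R2: [0, 0, -22/3, -1/3, 22/3, 5]
R5 ← R5 − (1/2)·R2: [0, 0, -11/3, 7/3, 11/3, 7/2]
R4 ← R4 + (22)·R3: [0, 0, 0, 95, 0, 38]
R5 ← R5 + (11)·R3: [0, 0, 0, 50, 0, 20]
R5 ← R5 − (10/19)·R4: [0, 0, 0, 0, 0, 0]
4 nonzero rows, so rank(B) = 4.
B has 6 columns; by rank–nullity, nullity = 6 − 4 = 2.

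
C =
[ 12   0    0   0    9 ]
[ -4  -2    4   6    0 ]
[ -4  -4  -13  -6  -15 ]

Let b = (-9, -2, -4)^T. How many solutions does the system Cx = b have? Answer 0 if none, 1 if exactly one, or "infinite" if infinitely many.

infinite

Row reduce the augmented matrix [C | b].
R2 ← R2 + (1/3)·R1: [0, -2, 4, 6, 3, -5]
R3 ← R3 + (1/3)·R1: [0, -4, -13, -6, -12, -7]
R3 ← R3 − (2)·R2: [0, 0, -21, -18, -18, 3]
The echelon form has 3 nonzero rows, and every pivot lies in the first 5 columns, so rank(C) = rank([C|b]) = 3.
The system is consistent.
rank = 3 < 5 unknowns, so there are infinitely many solutions.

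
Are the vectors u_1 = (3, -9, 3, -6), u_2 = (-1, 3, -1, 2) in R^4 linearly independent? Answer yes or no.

no

Form the matrix with these vectors as rows and row reduce.
R2 ← R2 + (1/3)·R1: [0, 0, 0, 0]
1 nonzero row, so the 2 vectors span a space of dimension 1.
Since 1 < 2, the vectors are linearly dependent.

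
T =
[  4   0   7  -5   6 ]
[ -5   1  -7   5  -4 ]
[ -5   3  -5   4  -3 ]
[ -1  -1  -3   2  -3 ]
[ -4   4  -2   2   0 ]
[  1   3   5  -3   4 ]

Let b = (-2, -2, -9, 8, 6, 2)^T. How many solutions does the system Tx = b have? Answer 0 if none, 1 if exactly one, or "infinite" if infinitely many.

0

Row reduce the augmented matrix [T | b].
R2 ← R2 + (5/4)·R1: [0, 1, 7/4, -5/4, 7/2, -9/2]
R3 ← R3 + (5/4)·R1: [0, 3, 15/4, -9/4, 9/2, -23/2]
R4 ← R4 + (1/4)·R1: [0, -1, -5/4, 3/4, -3/2, 15/2]
R5 ← R5 + R1: [0, 4, 5, -3, 6, 4]
R6 ← R6 − (1/4)·R1: [0, 3, 13/4, -7/4, 5/2, 5/2]
R3 ← R3 − (3)·R2: [0, 0, -3/2, 3/2, -6, 2]
R4 ← R4 + R2: [0, 0, 1/2, -1/2, 2, 3]
R5 ← R5 − (4)·R2: [0, 0, -2, 2, -8, 22]
R6 ← R6 − (3)·R2: [0, 0, -2, 2, -8, 16]
R4 ← R4 + (1/3)·R3: [0, 0, 0, 0, 0, 11/3]
R5 ← R5 − (4/3)·R3: [0, 0, 0, 0, 0, 58/3]
R6 ← R6 − (4/3)·R3: [0, 0, 0, 0, 0, 40/3]
R5 ← R5 − (58/11)·R4: [0, 0, 0, 0, 0, 0]
R6 ← R6 − (40/11)·R4: [0, 0, 0, 0, 0, 0]
The echelon form has 4 nonzero rows; the last pivot sits in the augmented column, so rank(T) = 3 but rank([T|b]) = 4.
Since the ranks differ, the system is inconsistent.
It has no solutions.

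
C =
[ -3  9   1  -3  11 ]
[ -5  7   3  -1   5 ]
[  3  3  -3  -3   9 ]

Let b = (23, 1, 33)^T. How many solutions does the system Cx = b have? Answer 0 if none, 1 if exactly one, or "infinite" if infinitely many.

Row reduce the augmented matrix [C | b].
R2 ← R2 − (5/3)·R1: [0, -8, 4/3, 4, -40/3, -112/3]
R3 ← R3 + R1: [0, 12, -2, -6, 20, 56]
R3 ← R3 + (3/2)·R2: [0, 0, 0, 0, 0, 0]
The echelon form has 2 nonzero rows, and every pivot lies in the first 5 columns, so rank(C) = rank([C|b]) = 2.
The system is consistent.
rank = 2 < 5 unknowns, so there are infinitely many solutions.

infinite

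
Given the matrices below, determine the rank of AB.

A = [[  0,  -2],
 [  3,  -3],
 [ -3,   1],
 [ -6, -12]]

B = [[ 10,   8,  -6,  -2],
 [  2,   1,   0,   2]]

First compute AB:
[[ -4,  -2,   0,  -4],
 [ 24,  21, -18, -12],
 [-28, -23,  18,   8],
 [-84, -60,  36, -12]]
Now row reduce the product.
R2 ← R2 + (6)·R1: [0, 9, -18, -36]
R3 ← R3 − (7)·R1: [0, -9, 18, 36]
R4 ← R4 − (21)·R1: [0, -18, 36, 72]
R3 ← R3 + R2: [0, 0, 0, 0]
R4 ← R4 + (2)·R2: [0, 0, 0, 0]
2 nonzero rows, so rank(AB) = 2.

2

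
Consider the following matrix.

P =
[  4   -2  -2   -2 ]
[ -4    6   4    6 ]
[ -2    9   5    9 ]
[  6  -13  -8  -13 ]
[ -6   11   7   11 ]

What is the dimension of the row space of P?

2

Row reduce to echelon form.
R2 ← R2 + R1: [0, 4, 2, 4]
R3 ← R3 + (1/2)·R1: [0, 8, 4, 8]
R4 ← R4 − (3/2)·R1: [0, -10, -5, -10]
R5 ← R5 + (3/2)·R1: [0, 8, 4, 8]
R3 ← R3 − (2)·R2: [0, 0, 0, 0]
R4 ← R4 + (5/2)·R2: [0, 0, 0, 0]
R5 ← R5 − (2)·R2: [0, 0, 0, 0]
Echelon form has 2 nonzero rows, so rank(P) = 2.
The row space has dimension equal to the rank: 2.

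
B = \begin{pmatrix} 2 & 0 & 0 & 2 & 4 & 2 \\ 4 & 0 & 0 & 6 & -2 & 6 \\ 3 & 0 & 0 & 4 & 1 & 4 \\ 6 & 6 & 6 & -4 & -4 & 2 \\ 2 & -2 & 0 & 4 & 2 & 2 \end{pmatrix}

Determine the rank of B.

Row reduce to echelon form.
R2 ← R2 − (2)·R1: [0, 0, 0, 2, -10, 2]
R3 ← R3 − (3/2)·R1: [0, 0, 0, 1, -5, 1]
R4 ← R4 − (3)·R1: [0, 6, 6, -10, -16, -4]
R5 ← R5 − R1: [0, -2, 0, 2, -2, 0]
Swap R2 ↔ R4
R5 ← R5 + (1/3)·R2: [0, 0, 2, -4/3, -22/3, -4/3]
Swap R3 ↔ R5
R5 ← R5 − (1/2)·R4: [0, 0, 0, 0, 0, 0]
Echelon form has 4 nonzero rows, so rank(B) = 4.

4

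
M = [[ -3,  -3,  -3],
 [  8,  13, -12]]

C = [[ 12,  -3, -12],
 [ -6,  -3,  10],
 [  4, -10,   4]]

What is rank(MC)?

2

First compute MC:
[[-30,  48,  -6],
 [-30,  57, -14]]
Now row reduce the product.
R2 ← R2 − R1: [0, 9, -8]
2 nonzero rows, so rank(MC) = 2.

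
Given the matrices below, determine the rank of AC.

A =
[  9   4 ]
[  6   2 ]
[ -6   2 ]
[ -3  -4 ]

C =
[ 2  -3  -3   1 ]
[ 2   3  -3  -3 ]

2

First compute AC:
[[ 26, -15, -39,  -3],
 [ 16, -12, -24,   0],
 [ -8,  24,  12, -12],
 [-14,  -3,  21,   9]]
Now row reduce the product.
R2 ← R2 − (8/13)·R1: [0, -36/13, 0, 24/13]
R3 ← R3 + (4/13)·R1: [0, 252/13, 0, -168/13]
R4 ← R4 + (7/13)·R1: [0, -144/13, 0, 96/13]
R3 ← R3 + (7)·R2: [0, 0, 0, 0]
R4 ← R4 − (4)·R2: [0, 0, 0, 0]
2 nonzero rows, so rank(AC) = 2.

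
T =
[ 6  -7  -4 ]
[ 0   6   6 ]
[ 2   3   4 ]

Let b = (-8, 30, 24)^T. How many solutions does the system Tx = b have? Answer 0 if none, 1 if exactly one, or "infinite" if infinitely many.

infinite

Row reduce the augmented matrix [T | b].
R3 ← R3 − (1/3)·R1: [0, 16/3, 16/3, 80/3]
R3 ← R3 − (8/9)·R2: [0, 0, 0, 0]
The echelon form has 2 nonzero rows, and every pivot lies in the first 3 columns, so rank(T) = rank([T|b]) = 2.
The system is consistent.
rank = 2 < 3 unknowns, so there are infinitely many solutions.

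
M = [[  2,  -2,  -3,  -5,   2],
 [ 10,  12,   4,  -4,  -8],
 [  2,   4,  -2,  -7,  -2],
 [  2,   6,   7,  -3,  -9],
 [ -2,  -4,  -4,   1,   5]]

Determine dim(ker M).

Row reduce to echelon form.
R2 ← R2 − (5)·R1: [0, 22, 19, 21, -18]
R3 ← R3 − R1: [0, 6, 1, -2, -4]
R4 ← R4 − R1: [0, 8, 10, 2, -11]
R5 ← R5 + R1: [0, -6, -7, -4, 7]
R3 ← R3 − (3/11)·R2: [0, 0, -46/11, -85/11, 10/11]
R4 ← R4 − (4/11)·R2: [0, 0, 34/11, -62/11, -49/11]
R5 ← R5 + (3/11)·R2: [0, 0, -20/11, 19/11, 23/11]
R4 ← R4 + (17/23)·R3: [0, 0, 0, -261/23, -87/23]
R5 ← R5 − (10/23)·R3: [0, 0, 0, 117/23, 39/23]
R5 ← R5 + (13/29)·R4: [0, 0, 0, 0, 0]
4 nonzero rows, so rank(M) = 4.
M has 5 columns; by rank–nullity, nullity = 5 − 4 = 1.

1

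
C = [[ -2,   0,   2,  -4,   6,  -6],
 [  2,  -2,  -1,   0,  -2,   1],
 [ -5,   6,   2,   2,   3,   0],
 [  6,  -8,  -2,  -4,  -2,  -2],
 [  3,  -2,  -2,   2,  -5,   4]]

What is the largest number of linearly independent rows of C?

2

Row reduce to echelon form.
R2 ← R2 + R1: [0, -2, 1, -4, 4, -5]
R3 ← R3 − (5/2)·R1: [0, 6, -3, 12, -12, 15]
R4 ← R4 + (3)·R1: [0, -8, 4, -16, 16, -20]
R5 ← R5 + (3/2)·R1: [0, -2, 1, -4, 4, -5]
R3 ← R3 + (3)·R2: [0, 0, 0, 0, 0, 0]
R4 ← R4 − (4)·R2: [0, 0, 0, 0, 0, 0]
R5 ← R5 − R2: [0, 0, 0, 0, 0, 0]
Echelon form has 2 nonzero rows, so rank(C) = 2.
The rank gives the maximum number of linearly independent rows: 2.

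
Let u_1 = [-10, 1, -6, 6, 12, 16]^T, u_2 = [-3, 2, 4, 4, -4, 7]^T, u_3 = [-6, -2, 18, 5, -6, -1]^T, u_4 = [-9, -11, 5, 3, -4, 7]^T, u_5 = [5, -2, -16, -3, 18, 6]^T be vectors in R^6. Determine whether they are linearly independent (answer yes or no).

Form the matrix with these vectors as rows and row reduce.
R2 ← R2 − (3/10)·R1: [0, 17/10, 29/5, 11/5, -38/5, 11/5]
R3 ← R3 − (3/5)·R1: [0, -13/5, 108/5, 7/5, -66/5, -53/5]
R4 ← R4 − (9/10)·R1: [0, -119/10, 52/5, -12/5, -74/5, -37/5]
R5 ← R5 + (1/2)·R1: [0, -3/2, -19, 0, 24, 14]
R3 ← R3 + (26/17)·R2: [0, 0, 518/17, 81/17, -422/17, -123/17]
R4 ← R4 + (7)·R2: [0, 0, 51, 13, -68, 8]
R5 ← R5 + (15/17)·R2: [0, 0, -236/17, 33/17, 294/17, 271/17]
R4 ← R4 − (867/518)·R3: [0, 0, 0, 2603/518, -6851/259, 10417/518]
R5 ← R5 + (118/259)·R3: [0, 0, 0, 1065/259, 1550/259, 3275/259]
R5 ← R5 − (2130/2603)·R4: [0, 0, 0, 0, 71920/2603, -9920/2603]
5 nonzero rows, so the 5 vectors span a space of dimension 5.
Since 5 = 5, the vectors are linearly independent.

yes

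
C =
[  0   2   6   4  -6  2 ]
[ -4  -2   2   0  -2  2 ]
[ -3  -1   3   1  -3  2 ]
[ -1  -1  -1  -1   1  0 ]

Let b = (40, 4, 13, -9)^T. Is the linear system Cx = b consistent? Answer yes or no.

yes

Row reduce the augmented matrix [C | b].
Swap R1 ↔ R2
R3 ← R3 − (3/4)·R1: [0, 1/2, 3/2, 1, -3/2, 1/2, 10]
R4 ← R4 − (1/4)·R1: [0, -1/2, -3/2, -1, 3/2, -1/2, -10]
R3 ← R3 − (1/4)·R2: [0, 0, 0, 0, 0, 0, 0]
R4 ← R4 + (1/4)·R2: [0, 0, 0, 0, 0, 0, 0]
The echelon form has 2 nonzero rows, and every pivot lies in the first 6 columns, so rank(C) = rank([C|b]) = 2.
The system is consistent.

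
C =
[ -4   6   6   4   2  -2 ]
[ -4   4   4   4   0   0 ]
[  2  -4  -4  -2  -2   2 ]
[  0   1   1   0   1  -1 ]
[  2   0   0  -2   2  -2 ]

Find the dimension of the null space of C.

Row reduce to echelon form.
R2 ← R2 − R1: [0, -2, -2, 0, -2, 2]
R3 ← R3 + (1/2)·R1: [0, -1, -1, 0, -1, 1]
R5 ← R5 + (1/2)·R1: [0, 3, 3, 0, 3, -3]
R3 ← R3 − (1/2)·R2: [0, 0, 0, 0, 0, 0]
R4 ← R4 + (1/2)·R2: [0, 0, 0, 0, 0, 0]
R5 ← R5 + (3/2)·R2: [0, 0, 0, 0, 0, 0]
2 nonzero rows, so rank(C) = 2.
C has 6 columns; by rank–nullity, nullity = 6 − 2 = 4.

4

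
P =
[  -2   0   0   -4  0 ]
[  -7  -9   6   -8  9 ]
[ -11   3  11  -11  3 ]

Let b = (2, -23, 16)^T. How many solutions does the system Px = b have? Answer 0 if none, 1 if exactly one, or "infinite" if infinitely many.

infinite

Row reduce the augmented matrix [P | b].
R2 ← R2 − (7/2)·R1: [0, -9, 6, 6, 9, -30]
R3 ← R3 − (11/2)·R1: [0, 3, 11, 11, 3, 5]
R3 ← R3 + (1/3)·R2: [0, 0, 13, 13, 6, -5]
The echelon form has 3 nonzero rows, and every pivot lies in the first 5 columns, so rank(P) = rank([P|b]) = 3.
The system is consistent.
rank = 3 < 5 unknowns, so there are infinitely many solutions.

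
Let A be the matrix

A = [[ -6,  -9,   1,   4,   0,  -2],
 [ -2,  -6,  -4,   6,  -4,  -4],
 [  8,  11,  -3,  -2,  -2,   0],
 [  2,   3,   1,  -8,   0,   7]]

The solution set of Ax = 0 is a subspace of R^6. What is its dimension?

Row reduce to echelon form.
R2 ← R2 − (1/3)·R1: [0, -3, -13/3, 14/3, -4, -10/3]
R3 ← R3 + (4/3)·R1: [0, -1, -5/3, 10/3, -2, -8/3]
R4 ← R4 + (1/3)·R1: [0, 0, 4/3, -20/3, 0, 19/3]
R3 ← R3 − (1/3)·R2: [0, 0, -2/9, 16/9, -2/3, -14/9]
R4 ← R4 + (6)·R3: [0, 0, 0, 4, -4, -3]
4 nonzero rows, so rank(A) = 4.
A has 6 columns; by rank–nullity, nullity = 6 − 4 = 2.

2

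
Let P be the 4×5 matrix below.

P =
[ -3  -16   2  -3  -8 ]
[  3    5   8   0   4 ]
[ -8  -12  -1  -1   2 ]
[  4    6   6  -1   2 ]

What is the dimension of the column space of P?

Row reduce to echelon form.
R2 ← R2 + R1: [0, -11, 10, -3, -4]
R3 ← R3 − (8/3)·R1: [0, 92/3, -19/3, 7, 70/3]
R4 ← R4 + (4/3)·R1: [0, -46/3, 26/3, -5, -26/3]
R3 ← R3 + (92/33)·R2: [0, 0, 237/11, -15/11, 134/11]
R4 ← R4 − (46/33)·R2: [0, 0, -58/11, -9/11, -34/11]
R4 ← R4 + (58/237)·R3: [0, 0, 0, -91/79, -26/237]
Echelon form has 4 nonzero rows, so rank(P) = 4.
The column space has dimension equal to the rank: 4.

4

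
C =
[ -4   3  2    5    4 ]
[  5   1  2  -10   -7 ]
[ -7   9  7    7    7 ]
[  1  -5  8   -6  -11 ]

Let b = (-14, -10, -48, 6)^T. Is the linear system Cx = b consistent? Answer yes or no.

yes

Row reduce the augmented matrix [C | b].
R2 ← R2 + (5/4)·R1: [0, 19/4, 9/2, -15/4, -2, -55/2]
R3 ← R3 − (7/4)·R1: [0, 15/4, 7/2, -7/4, 0, -47/2]
R4 ← R4 + (1/4)·R1: [0, -17/4, 17/2, -19/4, -10, 5/2]
R3 ← R3 − (15/19)·R2: [0, 0, -1/19, 23/19, 30/19, -34/19]
R4 ← R4 + (17/19)·R2: [0, 0, 238/19, -154/19, -224/19, -420/19]
R4 ← R4 + (238)·R3: [0, 0, 0, 280, 364, -448]
The echelon form has 4 nonzero rows, and every pivot lies in the first 5 columns, so rank(C) = rank([C|b]) = 4.
The system is consistent.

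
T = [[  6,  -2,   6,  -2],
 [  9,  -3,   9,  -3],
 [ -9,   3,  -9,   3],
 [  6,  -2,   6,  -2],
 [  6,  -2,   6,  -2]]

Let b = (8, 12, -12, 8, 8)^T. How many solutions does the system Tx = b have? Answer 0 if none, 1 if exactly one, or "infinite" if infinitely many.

infinite

Row reduce the augmented matrix [T | b].
R2 ← R2 − (3/2)·R1: [0, 0, 0, 0, 0]
R3 ← R3 + (3/2)·R1: [0, 0, 0, 0, 0]
R4 ← R4 − R1: [0, 0, 0, 0, 0]
R5 ← R5 − R1: [0, 0, 0, 0, 0]
The echelon form has 1 nonzero rows, and every pivot lies in the first 4 columns, so rank(T) = rank([T|b]) = 1.
The system is consistent.
rank = 1 < 4 unknowns, so there are infinitely many solutions.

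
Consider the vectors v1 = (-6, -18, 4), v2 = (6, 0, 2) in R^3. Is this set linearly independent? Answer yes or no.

yes

Form the matrix with these vectors as rows and row reduce.
R2 ← R2 + R1: [0, -18, 6]
2 nonzero rows, so the 2 vectors span a space of dimension 2.
Since 2 = 2, the vectors are linearly independent.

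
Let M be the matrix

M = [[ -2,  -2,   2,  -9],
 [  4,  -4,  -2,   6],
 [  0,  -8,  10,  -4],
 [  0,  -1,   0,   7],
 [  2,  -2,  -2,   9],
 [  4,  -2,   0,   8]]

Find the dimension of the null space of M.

0

Row reduce to echelon form.
R2 ← R2 + (2)·R1: [0, -8, 2, -12]
R5 ← R5 + R1: [0, -4, 0, 0]
R6 ← R6 + (2)·R1: [0, -6, 4, -10]
R3 ← R3 − R2: [0, 0, 8, 8]
R4 ← R4 − (1/8)·R2: [0, 0, -1/4, 17/2]
R5 ← R5 − (1/2)·R2: [0, 0, -1, 6]
R6 ← R6 − (3/4)·R2: [0, 0, 5/2, -1]
R4 ← R4 + (1/32)·R3: [0, 0, 0, 35/4]
R5 ← R5 + (1/8)·R3: [0, 0, 0, 7]
R6 ← R6 − (5/16)·R3: [0, 0, 0, -7/2]
R5 ← R5 − (4/5)·R4: [0, 0, 0, 0]
R6 ← R6 + (2/5)·R4: [0, 0, 0, 0]
4 nonzero rows, so rank(M) = 4.
M has 4 columns; by rank–nullity, nullity = 4 − 4 = 0.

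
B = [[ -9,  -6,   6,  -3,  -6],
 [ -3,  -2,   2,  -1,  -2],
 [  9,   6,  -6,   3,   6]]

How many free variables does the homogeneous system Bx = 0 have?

Row reduce to echelon form.
R2 ← R2 − (1/3)·R1: [0, 0, 0, 0, 0]
R3 ← R3 + R1: [0, 0, 0, 0, 0]
1 nonzero row, so rank(B) = 1.
B has 5 columns; by rank–nullity, nullity = 5 − 1 = 4.

4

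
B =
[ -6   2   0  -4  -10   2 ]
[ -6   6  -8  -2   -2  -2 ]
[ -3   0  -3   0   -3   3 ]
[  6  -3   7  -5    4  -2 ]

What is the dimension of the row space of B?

4

Row reduce to echelon form.
R2 ← R2 − R1: [0, 4, -8, 2, 8, -4]
R3 ← R3 − (1/2)·R1: [0, -1, -3, 2, 2, 2]
R4 ← R4 + R1: [0, -1, 7, -9, -6, 0]
R3 ← R3 + (1/4)·R2: [0, 0, -5, 5/2, 4, 1]
R4 ← R4 + (1/4)·R2: [0, 0, 5, -17/2, -4, -1]
R4 ← R4 + R3: [0, 0, 0, -6, 0, 0]
Echelon form has 4 nonzero rows, so rank(B) = 4.
The row space has dimension equal to the rank: 4.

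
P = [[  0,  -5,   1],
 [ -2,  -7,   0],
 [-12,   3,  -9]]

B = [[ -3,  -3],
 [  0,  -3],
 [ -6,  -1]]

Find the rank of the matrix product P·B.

First compute PB:
[[ -6,  14],
 [  6,  27],
 [ 90,  36]]
Now row reduce the product.
R2 ← R2 + R1: [0, 41]
R3 ← R3 + (15)·R1: [0, 246]
R3 ← R3 − (6)·R2: [0, 0]
2 nonzero rows, so rank(PB) = 2.

2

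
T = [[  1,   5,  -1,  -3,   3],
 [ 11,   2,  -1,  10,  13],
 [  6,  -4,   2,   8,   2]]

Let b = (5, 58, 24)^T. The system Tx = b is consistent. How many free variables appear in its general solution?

2

Row reduce the augmented matrix [T | b].
R2 ← R2 − (11)·R1: [0, -53, 10, 43, -20, 3]
R3 ← R3 − (6)·R1: [0, -34, 8, 26, -16, -6]
R3 ← R3 − (34/53)·R2: [0, 0, 84/53, -84/53, -168/53, -420/53]
The echelon form has 3 nonzero rows, and every pivot lies in the first 5 columns, so rank(T) = rank([T|b]) = 3.
The system is consistent.
Free variables = (unknowns) − (rank) = 5 − 3 = 2.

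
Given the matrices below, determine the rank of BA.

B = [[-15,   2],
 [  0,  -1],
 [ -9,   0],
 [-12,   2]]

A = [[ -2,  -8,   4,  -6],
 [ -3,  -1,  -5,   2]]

2

First compute BA:
[[ 24, 118, -70,  94],
 [  3,   1,   5,  -2],
 [ 18,  72, -36,  54],
 [ 18,  94, -58,  76]]
Now row reduce the product.
R2 ← R2 − (1/8)·R1: [0, -55/4, 55/4, -55/4]
R3 ← R3 − (3/4)·R1: [0, -33/2, 33/2, -33/2]
R4 ← R4 − (3/4)·R1: [0, 11/2, -11/2, 11/2]
R3 ← R3 − (6/5)·R2: [0, 0, 0, 0]
R4 ← R4 + (2/5)·R2: [0, 0, 0, 0]
2 nonzero rows, so rank(BA) = 2.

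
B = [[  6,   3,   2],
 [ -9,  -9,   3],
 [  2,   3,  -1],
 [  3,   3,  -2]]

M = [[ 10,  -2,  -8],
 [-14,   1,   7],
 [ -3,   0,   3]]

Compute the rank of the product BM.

First compute BM:
[[ 12,  -9, -21],
 [ 27,   9,  18],
 [-19,  -1,   2],
 [ -6,  -3,  -9]]
Now row reduce the product.
R2 ← R2 − (9/4)·R1: [0, 117/4, 261/4]
R3 ← R3 + (19/12)·R1: [0, -61/4, -125/4]
R4 ← R4 + (1/2)·R1: [0, -15/2, -39/2]
R3 ← R3 + (61/117)·R2: [0, 0, 36/13]
R4 ← R4 + (10/39)·R2: [0, 0, -36/13]
R4 ← R4 + R3: [0, 0, 0]
3 nonzero rows, so rank(BM) = 3.

3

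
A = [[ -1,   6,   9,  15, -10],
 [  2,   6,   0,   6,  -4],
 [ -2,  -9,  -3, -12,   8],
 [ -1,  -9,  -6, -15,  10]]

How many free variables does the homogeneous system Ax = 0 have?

Row reduce to echelon form.
R2 ← R2 + (2)·R1: [0, 18, 18, 36, -24]
R3 ← R3 − (2)·R1: [0, -21, -21, -42, 28]
R4 ← R4 − R1: [0, -15, -15, -30, 20]
R3 ← R3 + (7/6)·R2: [0, 0, 0, 0, 0]
R4 ← R4 + (5/6)·R2: [0, 0, 0, 0, 0]
2 nonzero rows, so rank(A) = 2.
A has 5 columns; by rank–nullity, nullity = 5 − 2 = 3.

3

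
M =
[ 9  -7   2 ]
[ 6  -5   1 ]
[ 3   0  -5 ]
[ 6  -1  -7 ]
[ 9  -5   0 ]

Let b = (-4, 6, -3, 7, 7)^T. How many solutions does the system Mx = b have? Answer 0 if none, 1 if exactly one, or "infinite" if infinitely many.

0

Row reduce the augmented matrix [M | b].
R2 ← R2 − (2/3)·R1: [0, -1/3, -1/3, 26/3]
R3 ← R3 − (1/3)·R1: [0, 7/3, -17/3, -5/3]
R4 ← R4 − (2/3)·R1: [0, 11/3, -25/3, 29/3]
R5 ← R5 − R1: [0, 2, -2, 11]
R3 ← R3 + (7)·R2: [0, 0, -8, 59]
R4 ← R4 + (11)·R2: [0, 0, -12, 105]
R5 ← R5 + (6)·R2: [0, 0, -4, 63]
R4 ← R4 − (3/2)·R3: [0, 0, 0, 33/2]
R5 ← R5 − (1/2)·R3: [0, 0, 0, 67/2]
R5 ← R5 − (67/33)·R4: [0, 0, 0, 0]
The echelon form has 4 nonzero rows; the last pivot sits in the augmented column, so rank(M) = 3 but rank([M|b]) = 4.
Since the ranks differ, the system is inconsistent.
It has no solutions.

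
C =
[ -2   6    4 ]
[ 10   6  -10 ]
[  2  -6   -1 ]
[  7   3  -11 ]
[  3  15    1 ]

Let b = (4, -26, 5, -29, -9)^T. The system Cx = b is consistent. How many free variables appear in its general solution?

Row reduce the augmented matrix [C | b].
R2 ← R2 + (5)·R1: [0, 36, 10, -6]
R3 ← R3 + R1: [0, 0, 3, 9]
R4 ← R4 + (7/2)·R1: [0, 24, 3, -15]
R5 ← R5 + (3/2)·R1: [0, 24, 7, -3]
R4 ← R4 − (2/3)·R2: [0, 0, -11/3, -11]
R5 ← R5 − (2/3)·R2: [0, 0, 1/3, 1]
R4 ← R4 + (11/9)·R3: [0, 0, 0, 0]
R5 ← R5 − (1/9)·R3: [0, 0, 0, 0]
The echelon form has 3 nonzero rows, and every pivot lies in the first 3 columns, so rank(C) = rank([C|b]) = 3.
The system is consistent.
Free variables = (unknowns) − (rank) = 3 − 3 = 0.

0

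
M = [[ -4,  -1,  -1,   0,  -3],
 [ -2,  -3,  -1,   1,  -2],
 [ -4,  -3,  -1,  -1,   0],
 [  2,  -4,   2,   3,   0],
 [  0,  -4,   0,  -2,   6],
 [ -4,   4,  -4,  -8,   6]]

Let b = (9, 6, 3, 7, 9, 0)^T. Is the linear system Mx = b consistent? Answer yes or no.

Row reduce the augmented matrix [M | b].
R2 ← R2 − (1/2)·R1: [0, -5/2, -1/2, 1, -1/2, 3/2]
R3 ← R3 − R1: [0, -2, 0, -1, 3, -6]
R4 ← R4 + (1/2)·R1: [0, -9/2, 3/2, 3, -3/2, 23/2]
R6 ← R6 − R1: [0, 5, -3, -8, 9, -9]
R3 ← R3 − (4/5)·R2: [0, 0, 2/5, -9/5, 17/5, -36/5]
R4 ← R4 − (9/5)·R2: [0, 0, 12/5, 6/5, -3/5, 44/5]
R5 ← R5 − (8/5)·R2: [0, 0, 4/5, -18/5, 34/5, 33/5]
R6 ← R6 + (2)·R2: [0, 0, -4, -6, 8, -6]
R4 ← R4 − (6)·R3: [0, 0, 0, 12, -21, 52]
R5 ← R5 − (2)·R3: [0, 0, 0, 0, 0, 21]
R6 ← R6 + (10)·R3: [0, 0, 0, -24, 42, -78]
R6 ← R6 + (2)·R4: [0, 0, 0, 0, 0, 26]
R6 ← R6 − (26/21)·R5: [0, 0, 0, 0, 0, 0]
The echelon form has 5 nonzero rows; the last pivot sits in the augmented column, so rank(M) = 4 but rank([M|b]) = 5.
Since the ranks differ, the system is inconsistent.

no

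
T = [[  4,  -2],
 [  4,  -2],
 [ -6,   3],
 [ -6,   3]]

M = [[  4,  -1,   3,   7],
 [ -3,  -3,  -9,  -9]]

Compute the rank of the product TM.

First compute TM:
[[ 22,   2,  30,  46],
 [ 22,   2,  30,  46],
 [-33,  -3, -45, -69],
 [-33,  -3, -45, -69]]
Now row reduce the product.
R2 ← R2 − R1: [0, 0, 0, 0]
R3 ← R3 + (3/2)·R1: [0, 0, 0, 0]
R4 ← R4 + (3/2)·R1: [0, 0, 0, 0]
1 nonzero row, so rank(TM) = 1.

1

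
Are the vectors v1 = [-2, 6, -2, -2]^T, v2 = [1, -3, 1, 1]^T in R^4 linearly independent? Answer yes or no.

Form the matrix with these vectors as rows and row reduce.
R2 ← R2 + (1/2)·R1: [0, 0, 0, 0]
1 nonzero row, so the 2 vectors span a space of dimension 1.
Since 1 < 2, the vectors are linearly dependent.

no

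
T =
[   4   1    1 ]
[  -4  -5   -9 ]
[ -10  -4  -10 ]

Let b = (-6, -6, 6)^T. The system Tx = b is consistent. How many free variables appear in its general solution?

Row reduce the augmented matrix [T | b].
R2 ← R2 + R1: [0, -4, -8, -12]
R3 ← R3 + (5/2)·R1: [0, -3/2, -15/2, -9]
R3 ← R3 − (3/8)·R2: [0, 0, -9/2, -9/2]
The echelon form has 3 nonzero rows, and every pivot lies in the first 3 columns, so rank(T) = rank([T|b]) = 3.
The system is consistent.
Free variables = (unknowns) − (rank) = 3 − 3 = 0.

0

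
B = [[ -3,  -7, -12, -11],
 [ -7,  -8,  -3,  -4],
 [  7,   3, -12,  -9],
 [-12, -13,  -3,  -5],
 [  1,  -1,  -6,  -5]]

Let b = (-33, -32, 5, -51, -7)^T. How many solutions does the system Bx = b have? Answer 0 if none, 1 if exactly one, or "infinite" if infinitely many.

infinite

Row reduce the augmented matrix [B | b].
R2 ← R2 − (7/3)·R1: [0, 25/3, 25, 65/3, 45]
R3 ← R3 + (7/3)·R1: [0, -40/3, -40, -104/3, -72]
R4 ← R4 − (4)·R1: [0, 15, 45, 39, 81]
R5 ← R5 + (1/3)·R1: [0, -10/3, -10, -26/3, -18]
R3 ← R3 + (8/5)·R2: [0, 0, 0, 0, 0]
R4 ← R4 − (9/5)·R2: [0, 0, 0, 0, 0]
R5 ← R5 + (2/5)·R2: [0, 0, 0, 0, 0]
The echelon form has 2 nonzero rows, and every pivot lies in the first 4 columns, so rank(B) = rank([B|b]) = 2.
The system is consistent.
rank = 2 < 4 unknowns, so there are infinitely many solutions.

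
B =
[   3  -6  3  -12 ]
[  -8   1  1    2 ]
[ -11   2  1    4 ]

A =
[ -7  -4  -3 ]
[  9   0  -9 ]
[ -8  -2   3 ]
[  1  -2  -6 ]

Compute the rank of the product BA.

First compute BA:
[[-111,   6, 126],
 [ 59,  26,   6],
 [ 91,  34,  -6]]
Now row reduce the product.
R2 ← R2 + (59/111)·R1: [0, 1080/37, 2700/37]
R3 ← R3 + (91/111)·R1: [0, 1440/37, 3600/37]
R3 ← R3 − (4/3)·R2: [0, 0, 0]
2 nonzero rows, so rank(BA) = 2.

2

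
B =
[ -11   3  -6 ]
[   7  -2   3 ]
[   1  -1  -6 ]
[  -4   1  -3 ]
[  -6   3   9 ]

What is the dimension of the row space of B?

2

Row reduce to echelon form.
R2 ← R2 + (7/11)·R1: [0, -1/11, -9/11]
R3 ← R3 + (1/11)·R1: [0, -8/11, -72/11]
R4 ← R4 − (4/11)·R1: [0, -1/11, -9/11]
R5 ← R5 − (6/11)·R1: [0, 15/11, 135/11]
R3 ← R3 − (8)·R2: [0, 0, 0]
R4 ← R4 − R2: [0, 0, 0]
R5 ← R5 + (15)·R2: [0, 0, 0]
Echelon form has 2 nonzero rows, so rank(B) = 2.
The row space has dimension equal to the rank: 2.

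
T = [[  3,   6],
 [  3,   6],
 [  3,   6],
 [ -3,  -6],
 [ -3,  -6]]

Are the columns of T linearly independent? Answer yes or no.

Row reduce T to echelon form.
R2 ← R2 − R1: [0, 0]
R3 ← R3 − R1: [0, 0]
R4 ← R4 + R1: [0, 0]
R5 ← R5 + R1: [0, 0]
1 pivot among 2 columns.
Only 1 < 2 pivot columns, so the columns are linearly dependent.

no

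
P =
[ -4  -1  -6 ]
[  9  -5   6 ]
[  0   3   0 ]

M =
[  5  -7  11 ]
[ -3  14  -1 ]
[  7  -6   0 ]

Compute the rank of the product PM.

First compute PM:
[[-59,  50, -43],
 [102, -169, 104],
 [ -9,  42,  -3]]
Now row reduce the product.
R2 ← R2 + (102/59)·R1: [0, -4871/59, 1750/59]
R3 ← R3 − (9/59)·R1: [0, 2028/59, 210/59]
R3 ← R3 + (2028/4871)·R2: [0, 0, 77490/4871]
3 nonzero rows, so rank(PM) = 3.

3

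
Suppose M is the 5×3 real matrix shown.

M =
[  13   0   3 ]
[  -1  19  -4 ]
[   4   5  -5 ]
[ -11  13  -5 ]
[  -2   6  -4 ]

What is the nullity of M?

Row reduce to echelon form.
R2 ← R2 + (1/13)·R1: [0, 19, -49/13]
R3 ← R3 − (4/13)·R1: [0, 5, -77/13]
R4 ← R4 + (11/13)·R1: [0, 13, -32/13]
R5 ← R5 + (2/13)·R1: [0, 6, -46/13]
R3 ← R3 − (5/19)·R2: [0, 0, -1218/247]
R4 ← R4 − (13/19)·R2: [0, 0, 29/247]
R5 ← R5 − (6/19)·R2: [0, 0, -580/247]
R4 ← R4 + (1/42)·R3: [0, 0, 0]
R5 ← R5 − (10/21)·R3: [0, 0, 0]
3 nonzero rows, so rank(M) = 3.
M has 3 columns; by rank–nullity, nullity = 3 − 3 = 0.

0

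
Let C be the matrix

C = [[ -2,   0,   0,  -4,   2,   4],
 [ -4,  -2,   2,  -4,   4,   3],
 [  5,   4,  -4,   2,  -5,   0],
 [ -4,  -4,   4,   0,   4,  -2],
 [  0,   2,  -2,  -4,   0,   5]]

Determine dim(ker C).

4

Row reduce to echelon form.
R2 ← R2 − (2)·R1: [0, -2, 2, 4, 0, -5]
R3 ← R3 + (5/2)·R1: [0, 4, -4, -8, 0, 10]
R4 ← R4 − (2)·R1: [0, -4, 4, 8, 0, -10]
R3 ← R3 + (2)·R2: [0, 0, 0, 0, 0, 0]
R4 ← R4 − (2)·R2: [0, 0, 0, 0, 0, 0]
R5 ← R5 + R2: [0, 0, 0, 0, 0, 0]
2 nonzero rows, so rank(C) = 2.
C has 6 columns; by rank–nullity, nullity = 6 − 2 = 4.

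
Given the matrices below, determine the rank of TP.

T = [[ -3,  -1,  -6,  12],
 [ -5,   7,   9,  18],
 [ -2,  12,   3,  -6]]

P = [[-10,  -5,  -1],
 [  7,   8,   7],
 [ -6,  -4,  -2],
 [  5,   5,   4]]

2

First compute TP:
[[119,  91,  56],
 [135, 135, 108],
 [ 56,  64,  56]]
Now row reduce the product.
R2 ← R2 − (135/119)·R1: [0, 540/17, 756/17]
R3 ← R3 − (8/17)·R1: [0, 360/17, 504/17]
R3 ← R3 − (2/3)·R2: [0, 0, 0]
2 nonzero rows, so rank(TP) = 2.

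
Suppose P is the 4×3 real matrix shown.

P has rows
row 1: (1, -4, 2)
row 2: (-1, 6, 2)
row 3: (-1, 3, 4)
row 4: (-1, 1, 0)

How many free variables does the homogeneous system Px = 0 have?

Row reduce to echelon form.
R2 ← R2 + R1: [0, 2, 4]
R3 ← R3 + R1: [0, -1, 6]
R4 ← R4 + R1: [0, -3, 2]
R3 ← R3 + (1/2)·R2: [0, 0, 8]
R4 ← R4 + (3/2)·R2: [0, 0, 8]
R4 ← R4 − R3: [0, 0, 0]
3 nonzero rows, so rank(P) = 3.
P has 3 columns; by rank–nullity, nullity = 3 − 3 = 0.

0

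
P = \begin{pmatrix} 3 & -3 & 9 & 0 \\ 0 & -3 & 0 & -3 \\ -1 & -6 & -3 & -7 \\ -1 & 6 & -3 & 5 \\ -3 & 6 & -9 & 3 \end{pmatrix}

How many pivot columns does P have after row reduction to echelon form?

Row reduce to echelon form.
R3 ← R3 + (1/3)·R1: [0, -7, 0, -7]
R4 ← R4 + (1/3)·R1: [0, 5, 0, 5]
R5 ← R5 + R1: [0, 3, 0, 3]
R3 ← R3 − (7/3)·R2: [0, 0, 0, 0]
R4 ← R4 + (5/3)·R2: [0, 0, 0, 0]
R5 ← R5 + R2: [0, 0, 0, 0]
Echelon form has 2 nonzero rows, so rank(P) = 2.
Each nonzero row contributes one pivot column: 2 pivot columns.

2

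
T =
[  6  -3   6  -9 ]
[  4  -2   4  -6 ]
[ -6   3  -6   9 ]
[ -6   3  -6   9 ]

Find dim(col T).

1

Row reduce to echelon form.
R2 ← R2 − (2/3)·R1: [0, 0, 0, 0]
R3 ← R3 + R1: [0, 0, 0, 0]
R4 ← R4 + R1: [0, 0, 0, 0]
Echelon form has 1 nonzero row, so rank(T) = 1.
The column space has dimension equal to the rank: 1.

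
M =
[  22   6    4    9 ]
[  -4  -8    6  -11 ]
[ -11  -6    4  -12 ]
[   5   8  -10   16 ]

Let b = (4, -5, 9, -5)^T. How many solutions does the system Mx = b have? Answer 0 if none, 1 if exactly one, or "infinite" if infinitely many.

0

Row reduce the augmented matrix [M | b].
R2 ← R2 + (2/11)·R1: [0, -76/11, 74/11, -103/11, -47/11]
R3 ← R3 + (1/2)·R1: [0, -3, 6, -15/2, 11]
R4 ← R4 − (5/22)·R1: [0, 73/11, -120/11, 307/22, -65/11]
R3 ← R3 − (33/76)·R2: [0, 0, 117/38, -261/76, 977/76]
R4 ← R4 + (73/76)·R2: [0, 0, -169/38, 377/76, -761/76]
R4 ← R4 + (13/9)·R3: [0, 0, 0, 0, 77/9]
The echelon form has 4 nonzero rows; the last pivot sits in the augmented column, so rank(M) = 3 but rank([M|b]) = 4.
Since the ranks differ, the system is inconsistent.
It has no solutions.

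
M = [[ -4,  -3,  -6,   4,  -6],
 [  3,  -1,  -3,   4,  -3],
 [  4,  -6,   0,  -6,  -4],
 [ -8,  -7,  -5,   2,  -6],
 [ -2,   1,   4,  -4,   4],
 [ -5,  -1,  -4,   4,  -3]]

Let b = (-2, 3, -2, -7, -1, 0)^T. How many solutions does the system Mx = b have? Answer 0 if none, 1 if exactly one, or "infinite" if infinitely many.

0

Row reduce the augmented matrix [M | b].
R2 ← R2 + (3/4)·R1: [0, -13/4, -15/2, 7, -15/2, 3/2]
R3 ← R3 + R1: [0, -9, -6, -2, -10, -4]
R4 ← R4 − (2)·R1: [0, -1, 7, -6, 6, -3]
R5 ← R5 − (1/2)·R1: [0, 5/2, 7, -6, 7, 0]
R6 ← R6 − (5/4)·R1: [0, 11/4, 7/2, -1, 9/2, 5/2]
R3 ← R3 − (36/13)·R2: [0, 0, 192/13, -278/13, 140/13, -106/13]
R4 ← R4 − (4/13)·R2: [0, 0, 121/13, -106/13, 108/13, -45/13]
R5 ← R5 + (10/13)·R2: [0, 0, 16/13, -8/13, 16/13, 15/13]
R6 ← R6 + (11/13)·R2: [0, 0, -37/13, 64/13, -24/13, 49/13]
R4 ← R4 − (121/192)·R3: [0, 0, 0, 511/96, 73/48, 161/96]
R5 ← R5 − (1/12)·R3: [0, 0, 0, 7/6, 1/3, 11/6]
R6 ← R6 + (37/192)·R3: [0, 0, 0, 77/96, 11/48, 211/96]
R5 ← R5 − (16/73)·R4: [0, 0, 0, 0, 0, 107/73]
R6 ← R6 − (11/73)·R4: [0, 0, 0, 0, 0, 142/73]
R6 ← R6 − (142/107)·R5: [0, 0, 0, 0, 0, 0]
The echelon form has 5 nonzero rows; the last pivot sits in the augmented column, so rank(M) = 4 but rank([M|b]) = 5.
Since the ranks differ, the system is inconsistent.
It has no solutions.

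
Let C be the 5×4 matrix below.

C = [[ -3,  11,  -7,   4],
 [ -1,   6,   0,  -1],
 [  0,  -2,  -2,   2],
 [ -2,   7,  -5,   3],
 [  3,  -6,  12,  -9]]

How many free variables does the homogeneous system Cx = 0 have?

2

Row reduce to echelon form.
R2 ← R2 − (1/3)·R1: [0, 7/3, 7/3, -7/3]
R4 ← R4 − (2/3)·R1: [0, -1/3, -1/3, 1/3]
R5 ← R5 + R1: [0, 5, 5, -5]
R3 ← R3 + (6/7)·R2: [0, 0, 0, 0]
R4 ← R4 + (1/7)·R2: [0, 0, 0, 0]
R5 ← R5 − (15/7)·R2: [0, 0, 0, 0]
2 nonzero rows, so rank(C) = 2.
C has 4 columns; by rank–nullity, nullity = 4 − 2 = 2.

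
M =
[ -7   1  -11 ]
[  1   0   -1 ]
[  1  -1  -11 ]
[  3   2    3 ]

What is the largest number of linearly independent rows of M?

Row reduce to echelon form.
R2 ← R2 + (1/7)·R1: [0, 1/7, -18/7]
R3 ← R3 + (1/7)·R1: [0, -6/7, -88/7]
R4 ← R4 + (3/7)·R1: [0, 17/7, -12/7]
R3 ← R3 + (6)·R2: [0, 0, -28]
R4 ← R4 − (17)·R2: [0, 0, 42]
R4 ← R4 + (3/2)·R3: [0, 0, 0]
Echelon form has 3 nonzero rows, so rank(M) = 3.
The rank gives the maximum number of linearly independent rows: 3.

3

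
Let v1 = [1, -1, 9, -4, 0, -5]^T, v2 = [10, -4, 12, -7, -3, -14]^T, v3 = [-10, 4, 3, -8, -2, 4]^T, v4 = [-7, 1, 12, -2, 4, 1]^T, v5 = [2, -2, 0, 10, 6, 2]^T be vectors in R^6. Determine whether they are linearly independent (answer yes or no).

Form the matrix with these vectors as rows and row reduce.
R2 ← R2 − (10)·R1: [0, 6, -78, 33, -3, 36]
R3 ← R3 + (10)·R1: [0, -6, 93, -48, -2, -46]
R4 ← R4 + (7)·R1: [0, -6, 75, -30, 4, -34]
R5 ← R5 − (2)·R1: [0, 0, -18, 18, 6, 12]
R3 ← R3 + R2: [0, 0, 15, -15, -5, -10]
R4 ← R4 + R2: [0, 0, -3, 3, 1, 2]
R4 ← R4 + (1/5)·R3: [0, 0, 0, 0, 0, 0]
R5 ← R5 + (6/5)·R3: [0, 0, 0, 0, 0, 0]
3 nonzero rows, so the 5 vectors span a space of dimension 3.
Since 3 < 5, the vectors are linearly dependent.

no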